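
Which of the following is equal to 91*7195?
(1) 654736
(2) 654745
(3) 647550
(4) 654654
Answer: 2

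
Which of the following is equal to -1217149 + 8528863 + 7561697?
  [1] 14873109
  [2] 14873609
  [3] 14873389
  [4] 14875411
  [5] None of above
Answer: 5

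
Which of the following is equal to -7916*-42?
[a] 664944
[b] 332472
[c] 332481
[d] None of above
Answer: b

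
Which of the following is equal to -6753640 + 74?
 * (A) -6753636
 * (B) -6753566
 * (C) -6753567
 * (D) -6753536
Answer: B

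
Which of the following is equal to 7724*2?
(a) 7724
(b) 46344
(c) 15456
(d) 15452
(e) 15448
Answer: e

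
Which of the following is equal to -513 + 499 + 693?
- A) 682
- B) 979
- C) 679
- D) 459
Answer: C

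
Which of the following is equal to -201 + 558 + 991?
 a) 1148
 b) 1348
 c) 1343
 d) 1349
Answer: b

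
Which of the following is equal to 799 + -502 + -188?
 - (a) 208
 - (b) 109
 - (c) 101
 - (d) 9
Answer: b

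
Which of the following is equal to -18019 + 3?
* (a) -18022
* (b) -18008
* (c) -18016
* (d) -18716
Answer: c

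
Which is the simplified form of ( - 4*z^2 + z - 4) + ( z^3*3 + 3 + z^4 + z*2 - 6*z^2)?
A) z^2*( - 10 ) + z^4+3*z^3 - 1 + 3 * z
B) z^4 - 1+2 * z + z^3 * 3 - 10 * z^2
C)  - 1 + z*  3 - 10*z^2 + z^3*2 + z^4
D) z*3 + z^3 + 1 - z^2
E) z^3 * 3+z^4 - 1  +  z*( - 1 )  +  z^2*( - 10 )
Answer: A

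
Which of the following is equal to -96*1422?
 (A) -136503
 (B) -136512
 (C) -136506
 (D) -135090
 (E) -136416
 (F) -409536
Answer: B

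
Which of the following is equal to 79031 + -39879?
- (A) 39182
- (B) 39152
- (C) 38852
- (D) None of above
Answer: B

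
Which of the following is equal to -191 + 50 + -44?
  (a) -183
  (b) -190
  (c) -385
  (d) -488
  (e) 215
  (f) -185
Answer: f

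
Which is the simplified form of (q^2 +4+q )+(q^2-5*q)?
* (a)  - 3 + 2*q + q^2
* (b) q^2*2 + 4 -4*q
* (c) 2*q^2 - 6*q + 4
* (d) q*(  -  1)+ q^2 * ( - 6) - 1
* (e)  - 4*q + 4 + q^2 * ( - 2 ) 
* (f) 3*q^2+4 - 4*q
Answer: b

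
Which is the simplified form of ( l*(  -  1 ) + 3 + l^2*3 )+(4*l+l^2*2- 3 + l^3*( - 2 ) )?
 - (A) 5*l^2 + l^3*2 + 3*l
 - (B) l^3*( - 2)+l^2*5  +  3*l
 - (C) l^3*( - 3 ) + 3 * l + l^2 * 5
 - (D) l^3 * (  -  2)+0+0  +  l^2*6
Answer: B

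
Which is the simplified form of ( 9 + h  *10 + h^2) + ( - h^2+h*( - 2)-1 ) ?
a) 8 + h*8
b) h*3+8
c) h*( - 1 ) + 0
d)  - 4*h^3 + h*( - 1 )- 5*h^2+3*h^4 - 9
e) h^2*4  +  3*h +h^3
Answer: a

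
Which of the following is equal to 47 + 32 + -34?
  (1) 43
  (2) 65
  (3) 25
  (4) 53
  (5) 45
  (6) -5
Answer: 5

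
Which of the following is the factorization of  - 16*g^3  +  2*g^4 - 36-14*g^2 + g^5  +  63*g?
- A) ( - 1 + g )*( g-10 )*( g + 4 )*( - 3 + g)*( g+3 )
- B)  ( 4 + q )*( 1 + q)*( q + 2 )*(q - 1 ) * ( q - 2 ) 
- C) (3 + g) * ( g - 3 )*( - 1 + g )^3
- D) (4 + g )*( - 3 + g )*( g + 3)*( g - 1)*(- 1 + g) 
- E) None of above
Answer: D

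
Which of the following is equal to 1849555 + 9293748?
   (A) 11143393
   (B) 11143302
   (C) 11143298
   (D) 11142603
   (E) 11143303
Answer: E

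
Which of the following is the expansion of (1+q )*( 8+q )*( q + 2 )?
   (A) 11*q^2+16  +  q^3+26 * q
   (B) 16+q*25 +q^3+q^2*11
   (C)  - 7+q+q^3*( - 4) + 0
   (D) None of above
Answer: A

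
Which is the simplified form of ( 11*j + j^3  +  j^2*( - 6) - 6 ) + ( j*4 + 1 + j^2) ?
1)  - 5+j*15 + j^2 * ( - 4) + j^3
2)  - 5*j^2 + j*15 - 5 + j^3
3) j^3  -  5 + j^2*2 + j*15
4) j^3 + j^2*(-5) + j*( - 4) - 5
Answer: 2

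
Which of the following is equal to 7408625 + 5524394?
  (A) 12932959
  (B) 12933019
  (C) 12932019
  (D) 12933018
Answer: B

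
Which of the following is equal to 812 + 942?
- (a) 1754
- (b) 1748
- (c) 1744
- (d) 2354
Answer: a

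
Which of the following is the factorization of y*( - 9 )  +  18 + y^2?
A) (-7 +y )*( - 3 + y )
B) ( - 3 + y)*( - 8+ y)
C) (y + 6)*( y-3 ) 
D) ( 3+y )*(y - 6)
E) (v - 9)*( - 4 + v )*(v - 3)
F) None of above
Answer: F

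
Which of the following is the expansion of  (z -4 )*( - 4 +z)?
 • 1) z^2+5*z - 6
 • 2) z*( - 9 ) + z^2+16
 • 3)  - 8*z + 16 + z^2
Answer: 3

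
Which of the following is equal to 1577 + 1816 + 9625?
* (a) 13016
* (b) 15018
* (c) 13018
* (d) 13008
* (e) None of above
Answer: c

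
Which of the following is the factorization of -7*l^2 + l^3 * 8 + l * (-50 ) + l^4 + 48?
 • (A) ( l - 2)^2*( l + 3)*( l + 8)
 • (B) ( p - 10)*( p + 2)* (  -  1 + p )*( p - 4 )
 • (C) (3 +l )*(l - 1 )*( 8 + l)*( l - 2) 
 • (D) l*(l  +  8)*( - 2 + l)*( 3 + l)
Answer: C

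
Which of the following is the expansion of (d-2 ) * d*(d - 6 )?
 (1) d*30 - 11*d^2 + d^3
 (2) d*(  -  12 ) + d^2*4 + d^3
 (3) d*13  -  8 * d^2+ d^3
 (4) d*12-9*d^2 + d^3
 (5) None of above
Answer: 5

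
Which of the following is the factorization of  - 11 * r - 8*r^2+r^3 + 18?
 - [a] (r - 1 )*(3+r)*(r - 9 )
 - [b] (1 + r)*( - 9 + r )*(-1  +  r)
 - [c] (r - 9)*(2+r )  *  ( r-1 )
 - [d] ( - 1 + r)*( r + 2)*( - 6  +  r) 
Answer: c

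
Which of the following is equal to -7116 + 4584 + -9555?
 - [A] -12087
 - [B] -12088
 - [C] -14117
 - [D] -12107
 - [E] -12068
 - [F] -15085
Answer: A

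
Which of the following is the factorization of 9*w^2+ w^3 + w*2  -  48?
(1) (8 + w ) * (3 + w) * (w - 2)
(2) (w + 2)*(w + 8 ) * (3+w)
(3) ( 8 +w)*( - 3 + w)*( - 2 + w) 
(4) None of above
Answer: 1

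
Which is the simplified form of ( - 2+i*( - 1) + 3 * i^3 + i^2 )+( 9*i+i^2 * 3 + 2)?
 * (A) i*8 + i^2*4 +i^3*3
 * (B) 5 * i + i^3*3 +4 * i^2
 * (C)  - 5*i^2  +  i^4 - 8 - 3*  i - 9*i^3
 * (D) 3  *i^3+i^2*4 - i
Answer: A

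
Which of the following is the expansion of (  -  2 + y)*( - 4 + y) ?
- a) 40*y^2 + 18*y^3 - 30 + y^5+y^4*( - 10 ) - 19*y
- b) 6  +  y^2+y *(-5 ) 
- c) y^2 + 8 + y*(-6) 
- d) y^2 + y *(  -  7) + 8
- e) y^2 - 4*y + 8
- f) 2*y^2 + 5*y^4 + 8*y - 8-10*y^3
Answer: c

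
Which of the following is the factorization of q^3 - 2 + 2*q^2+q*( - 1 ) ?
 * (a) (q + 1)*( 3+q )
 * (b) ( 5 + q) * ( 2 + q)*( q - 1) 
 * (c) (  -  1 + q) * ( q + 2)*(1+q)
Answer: c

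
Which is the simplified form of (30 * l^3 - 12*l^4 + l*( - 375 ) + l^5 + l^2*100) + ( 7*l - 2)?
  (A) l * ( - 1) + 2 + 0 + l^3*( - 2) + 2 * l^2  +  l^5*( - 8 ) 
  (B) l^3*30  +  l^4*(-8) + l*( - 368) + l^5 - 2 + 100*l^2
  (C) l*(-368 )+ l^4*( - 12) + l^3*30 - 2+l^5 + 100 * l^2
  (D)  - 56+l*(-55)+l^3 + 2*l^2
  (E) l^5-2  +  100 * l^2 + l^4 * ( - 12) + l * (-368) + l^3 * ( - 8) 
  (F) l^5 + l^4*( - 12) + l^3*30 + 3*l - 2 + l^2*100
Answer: C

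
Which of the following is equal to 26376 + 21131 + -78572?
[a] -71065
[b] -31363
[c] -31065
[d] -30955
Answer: c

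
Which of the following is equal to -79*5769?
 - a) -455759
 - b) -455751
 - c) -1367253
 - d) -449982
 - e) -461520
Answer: b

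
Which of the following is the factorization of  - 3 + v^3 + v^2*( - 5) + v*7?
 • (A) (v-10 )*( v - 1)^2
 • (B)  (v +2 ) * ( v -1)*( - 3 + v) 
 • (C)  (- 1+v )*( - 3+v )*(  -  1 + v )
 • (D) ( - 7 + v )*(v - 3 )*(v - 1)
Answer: C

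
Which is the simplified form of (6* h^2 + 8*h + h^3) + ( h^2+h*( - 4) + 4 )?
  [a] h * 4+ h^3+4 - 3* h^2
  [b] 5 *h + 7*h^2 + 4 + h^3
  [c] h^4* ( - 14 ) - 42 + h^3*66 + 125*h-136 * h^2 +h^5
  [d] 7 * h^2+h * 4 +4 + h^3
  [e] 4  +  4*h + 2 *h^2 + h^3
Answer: d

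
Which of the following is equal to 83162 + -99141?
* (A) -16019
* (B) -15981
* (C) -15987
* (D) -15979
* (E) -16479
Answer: D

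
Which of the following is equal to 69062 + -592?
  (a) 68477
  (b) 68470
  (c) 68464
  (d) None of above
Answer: b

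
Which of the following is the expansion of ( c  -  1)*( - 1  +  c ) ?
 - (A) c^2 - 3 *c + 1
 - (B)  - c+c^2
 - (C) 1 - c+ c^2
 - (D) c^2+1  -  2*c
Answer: D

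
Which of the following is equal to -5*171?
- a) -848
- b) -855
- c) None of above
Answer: b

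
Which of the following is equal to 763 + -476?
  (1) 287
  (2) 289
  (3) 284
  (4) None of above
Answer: 1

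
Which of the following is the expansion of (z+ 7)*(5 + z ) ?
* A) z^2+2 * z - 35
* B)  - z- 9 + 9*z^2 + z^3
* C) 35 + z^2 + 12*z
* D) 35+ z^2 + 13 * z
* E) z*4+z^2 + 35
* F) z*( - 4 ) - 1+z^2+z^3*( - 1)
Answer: C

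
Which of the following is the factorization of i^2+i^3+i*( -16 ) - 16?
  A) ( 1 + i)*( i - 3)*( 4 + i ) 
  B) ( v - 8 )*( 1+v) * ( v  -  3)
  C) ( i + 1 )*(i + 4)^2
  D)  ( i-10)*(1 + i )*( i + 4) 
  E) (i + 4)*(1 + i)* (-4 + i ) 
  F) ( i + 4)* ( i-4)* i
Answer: E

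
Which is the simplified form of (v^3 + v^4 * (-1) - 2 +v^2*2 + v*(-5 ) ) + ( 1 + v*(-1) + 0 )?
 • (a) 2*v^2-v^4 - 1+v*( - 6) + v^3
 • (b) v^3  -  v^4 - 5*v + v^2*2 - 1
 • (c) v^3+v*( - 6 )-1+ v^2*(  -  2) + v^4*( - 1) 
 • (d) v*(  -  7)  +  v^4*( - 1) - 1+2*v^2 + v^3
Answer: a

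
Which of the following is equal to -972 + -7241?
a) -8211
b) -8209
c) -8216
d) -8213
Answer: d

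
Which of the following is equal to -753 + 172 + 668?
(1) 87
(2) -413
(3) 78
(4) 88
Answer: 1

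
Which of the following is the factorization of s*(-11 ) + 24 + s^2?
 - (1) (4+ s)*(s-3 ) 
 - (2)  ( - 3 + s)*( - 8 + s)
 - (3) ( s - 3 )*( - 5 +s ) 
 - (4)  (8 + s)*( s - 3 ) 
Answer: 2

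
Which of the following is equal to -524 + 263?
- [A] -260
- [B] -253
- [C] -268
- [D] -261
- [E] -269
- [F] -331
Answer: D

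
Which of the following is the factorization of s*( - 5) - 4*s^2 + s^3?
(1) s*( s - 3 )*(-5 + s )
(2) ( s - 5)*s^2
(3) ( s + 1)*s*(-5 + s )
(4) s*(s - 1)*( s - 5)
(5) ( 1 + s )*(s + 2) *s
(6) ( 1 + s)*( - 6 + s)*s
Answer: 3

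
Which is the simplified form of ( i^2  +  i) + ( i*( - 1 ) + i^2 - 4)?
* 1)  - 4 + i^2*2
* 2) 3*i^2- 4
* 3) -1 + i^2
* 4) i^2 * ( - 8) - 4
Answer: 1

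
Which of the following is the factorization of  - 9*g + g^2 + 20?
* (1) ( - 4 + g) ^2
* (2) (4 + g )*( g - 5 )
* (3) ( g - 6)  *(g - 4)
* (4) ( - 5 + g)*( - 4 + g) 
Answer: 4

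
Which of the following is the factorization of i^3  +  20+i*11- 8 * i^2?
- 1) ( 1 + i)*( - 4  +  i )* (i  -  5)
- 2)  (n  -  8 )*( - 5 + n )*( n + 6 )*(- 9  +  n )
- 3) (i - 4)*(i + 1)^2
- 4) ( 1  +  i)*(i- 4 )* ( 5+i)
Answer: 1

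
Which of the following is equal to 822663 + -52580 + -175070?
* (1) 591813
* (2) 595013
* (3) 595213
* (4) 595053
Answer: 2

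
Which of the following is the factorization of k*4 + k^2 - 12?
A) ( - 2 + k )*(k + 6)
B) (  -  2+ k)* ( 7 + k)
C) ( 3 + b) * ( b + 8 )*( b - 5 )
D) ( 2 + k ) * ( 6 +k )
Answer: A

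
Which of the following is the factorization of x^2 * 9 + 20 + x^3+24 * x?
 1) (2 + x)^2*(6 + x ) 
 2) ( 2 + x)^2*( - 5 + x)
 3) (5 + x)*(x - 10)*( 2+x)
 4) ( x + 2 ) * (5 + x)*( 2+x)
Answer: 4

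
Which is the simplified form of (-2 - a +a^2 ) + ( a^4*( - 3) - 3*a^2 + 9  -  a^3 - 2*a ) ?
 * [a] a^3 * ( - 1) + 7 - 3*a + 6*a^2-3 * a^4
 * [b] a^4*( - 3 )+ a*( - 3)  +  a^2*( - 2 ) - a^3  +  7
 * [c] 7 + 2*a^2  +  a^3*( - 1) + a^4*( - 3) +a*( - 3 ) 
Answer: b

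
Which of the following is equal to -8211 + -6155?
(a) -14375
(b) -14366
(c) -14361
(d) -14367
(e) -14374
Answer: b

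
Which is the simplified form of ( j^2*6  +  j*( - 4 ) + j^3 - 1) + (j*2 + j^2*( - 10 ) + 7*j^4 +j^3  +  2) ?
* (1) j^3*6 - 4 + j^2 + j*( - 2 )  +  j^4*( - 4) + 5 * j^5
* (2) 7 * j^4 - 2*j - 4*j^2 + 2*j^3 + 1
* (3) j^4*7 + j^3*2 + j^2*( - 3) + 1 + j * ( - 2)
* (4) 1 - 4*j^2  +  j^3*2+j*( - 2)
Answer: 2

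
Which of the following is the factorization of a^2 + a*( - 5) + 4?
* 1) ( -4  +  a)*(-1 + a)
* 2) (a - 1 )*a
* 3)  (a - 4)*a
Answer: 1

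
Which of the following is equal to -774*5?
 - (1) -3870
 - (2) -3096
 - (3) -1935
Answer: 1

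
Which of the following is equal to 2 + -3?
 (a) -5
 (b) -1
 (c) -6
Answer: b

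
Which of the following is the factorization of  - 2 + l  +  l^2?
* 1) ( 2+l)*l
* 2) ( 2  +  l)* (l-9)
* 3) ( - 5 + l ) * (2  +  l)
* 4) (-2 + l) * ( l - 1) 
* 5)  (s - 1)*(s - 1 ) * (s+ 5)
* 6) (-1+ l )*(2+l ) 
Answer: 6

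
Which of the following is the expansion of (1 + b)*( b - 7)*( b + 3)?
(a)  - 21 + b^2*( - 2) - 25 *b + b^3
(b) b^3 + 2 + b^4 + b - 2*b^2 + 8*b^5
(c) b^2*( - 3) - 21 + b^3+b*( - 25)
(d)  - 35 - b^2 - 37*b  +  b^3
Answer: c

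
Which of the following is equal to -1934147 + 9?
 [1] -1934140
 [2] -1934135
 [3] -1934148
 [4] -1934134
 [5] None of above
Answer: 5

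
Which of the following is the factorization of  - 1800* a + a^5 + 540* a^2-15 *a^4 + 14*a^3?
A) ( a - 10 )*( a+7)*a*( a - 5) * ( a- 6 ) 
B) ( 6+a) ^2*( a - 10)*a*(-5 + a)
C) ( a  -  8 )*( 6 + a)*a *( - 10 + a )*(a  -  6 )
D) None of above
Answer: D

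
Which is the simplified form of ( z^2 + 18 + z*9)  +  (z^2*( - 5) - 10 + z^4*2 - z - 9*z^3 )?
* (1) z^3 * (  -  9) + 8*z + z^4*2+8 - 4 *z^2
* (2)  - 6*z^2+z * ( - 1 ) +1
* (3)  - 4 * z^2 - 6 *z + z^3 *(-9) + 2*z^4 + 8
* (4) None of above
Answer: 1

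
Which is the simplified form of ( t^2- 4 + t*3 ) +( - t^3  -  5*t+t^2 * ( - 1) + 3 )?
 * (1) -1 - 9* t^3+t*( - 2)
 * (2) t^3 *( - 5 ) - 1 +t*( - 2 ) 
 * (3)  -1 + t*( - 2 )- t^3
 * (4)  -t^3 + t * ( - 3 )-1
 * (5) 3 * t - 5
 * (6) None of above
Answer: 3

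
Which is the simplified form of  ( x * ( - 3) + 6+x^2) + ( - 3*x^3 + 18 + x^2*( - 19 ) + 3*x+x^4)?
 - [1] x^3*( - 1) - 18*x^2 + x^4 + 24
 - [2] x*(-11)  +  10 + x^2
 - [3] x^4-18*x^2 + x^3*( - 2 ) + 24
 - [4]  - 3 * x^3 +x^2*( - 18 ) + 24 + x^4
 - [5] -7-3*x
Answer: 4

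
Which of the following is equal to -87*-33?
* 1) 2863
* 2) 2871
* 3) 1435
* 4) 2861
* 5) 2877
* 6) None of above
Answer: 2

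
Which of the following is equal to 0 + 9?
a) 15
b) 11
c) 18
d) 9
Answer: d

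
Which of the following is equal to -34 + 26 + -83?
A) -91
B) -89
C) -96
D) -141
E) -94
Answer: A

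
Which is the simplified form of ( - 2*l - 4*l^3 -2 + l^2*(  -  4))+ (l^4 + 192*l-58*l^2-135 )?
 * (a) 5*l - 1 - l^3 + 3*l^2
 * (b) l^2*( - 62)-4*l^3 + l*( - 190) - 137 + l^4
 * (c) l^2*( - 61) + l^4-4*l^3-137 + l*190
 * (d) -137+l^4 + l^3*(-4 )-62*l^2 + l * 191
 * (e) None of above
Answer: e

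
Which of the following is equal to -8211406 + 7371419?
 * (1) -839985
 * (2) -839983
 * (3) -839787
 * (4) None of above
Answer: 4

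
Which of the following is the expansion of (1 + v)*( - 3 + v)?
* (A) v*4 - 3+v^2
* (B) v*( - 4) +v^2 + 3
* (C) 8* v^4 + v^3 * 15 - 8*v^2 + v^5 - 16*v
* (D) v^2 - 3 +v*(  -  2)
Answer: D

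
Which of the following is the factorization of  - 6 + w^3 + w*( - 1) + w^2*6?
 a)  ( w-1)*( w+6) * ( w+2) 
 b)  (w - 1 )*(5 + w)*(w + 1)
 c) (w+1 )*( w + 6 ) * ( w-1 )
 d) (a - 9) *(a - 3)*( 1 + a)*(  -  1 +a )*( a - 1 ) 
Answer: c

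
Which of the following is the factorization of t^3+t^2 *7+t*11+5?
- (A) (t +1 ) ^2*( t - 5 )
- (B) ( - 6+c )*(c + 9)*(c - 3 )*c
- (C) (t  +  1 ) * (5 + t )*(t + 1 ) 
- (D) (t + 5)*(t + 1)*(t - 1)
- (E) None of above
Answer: C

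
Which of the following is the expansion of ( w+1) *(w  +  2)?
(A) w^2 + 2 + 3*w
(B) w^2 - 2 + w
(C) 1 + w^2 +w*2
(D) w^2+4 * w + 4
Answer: A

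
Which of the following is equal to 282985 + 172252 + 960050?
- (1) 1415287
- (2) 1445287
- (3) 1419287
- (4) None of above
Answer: 1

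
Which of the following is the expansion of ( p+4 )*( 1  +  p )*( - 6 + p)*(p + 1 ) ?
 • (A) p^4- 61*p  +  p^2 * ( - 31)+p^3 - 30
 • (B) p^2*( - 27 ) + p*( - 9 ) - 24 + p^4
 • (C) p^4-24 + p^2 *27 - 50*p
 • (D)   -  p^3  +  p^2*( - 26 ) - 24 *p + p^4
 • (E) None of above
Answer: E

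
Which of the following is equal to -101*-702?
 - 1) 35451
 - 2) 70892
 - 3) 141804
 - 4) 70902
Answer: 4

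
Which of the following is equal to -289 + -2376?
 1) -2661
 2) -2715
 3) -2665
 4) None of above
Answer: 3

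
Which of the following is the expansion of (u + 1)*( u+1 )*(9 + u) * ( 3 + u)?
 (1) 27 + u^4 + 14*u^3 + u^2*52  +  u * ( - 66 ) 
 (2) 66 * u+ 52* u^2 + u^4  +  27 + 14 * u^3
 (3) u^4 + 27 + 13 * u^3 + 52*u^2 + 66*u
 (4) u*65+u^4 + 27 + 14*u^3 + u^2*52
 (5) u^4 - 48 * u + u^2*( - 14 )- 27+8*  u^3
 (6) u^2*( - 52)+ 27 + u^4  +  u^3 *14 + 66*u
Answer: 2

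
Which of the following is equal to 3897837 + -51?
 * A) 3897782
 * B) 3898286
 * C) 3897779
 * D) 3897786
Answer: D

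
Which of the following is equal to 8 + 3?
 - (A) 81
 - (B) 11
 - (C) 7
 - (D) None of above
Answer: B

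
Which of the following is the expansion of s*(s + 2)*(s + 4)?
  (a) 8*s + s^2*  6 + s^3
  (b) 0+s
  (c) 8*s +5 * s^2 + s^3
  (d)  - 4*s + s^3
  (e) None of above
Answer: a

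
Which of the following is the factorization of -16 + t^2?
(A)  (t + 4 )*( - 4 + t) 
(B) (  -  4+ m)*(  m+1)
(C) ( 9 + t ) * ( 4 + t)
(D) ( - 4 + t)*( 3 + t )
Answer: A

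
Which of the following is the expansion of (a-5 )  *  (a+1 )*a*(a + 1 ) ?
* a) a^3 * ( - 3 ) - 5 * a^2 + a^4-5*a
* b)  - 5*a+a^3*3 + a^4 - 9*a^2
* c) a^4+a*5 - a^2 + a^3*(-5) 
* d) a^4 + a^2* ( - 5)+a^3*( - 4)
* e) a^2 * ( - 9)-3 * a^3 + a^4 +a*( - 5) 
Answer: e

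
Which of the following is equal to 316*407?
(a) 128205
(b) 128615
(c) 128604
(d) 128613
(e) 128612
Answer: e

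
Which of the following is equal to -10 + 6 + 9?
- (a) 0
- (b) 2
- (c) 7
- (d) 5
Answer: d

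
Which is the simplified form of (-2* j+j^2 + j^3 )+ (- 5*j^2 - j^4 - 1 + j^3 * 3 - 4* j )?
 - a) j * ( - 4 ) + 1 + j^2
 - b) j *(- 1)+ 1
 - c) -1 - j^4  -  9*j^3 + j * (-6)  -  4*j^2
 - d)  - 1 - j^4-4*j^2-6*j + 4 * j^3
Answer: d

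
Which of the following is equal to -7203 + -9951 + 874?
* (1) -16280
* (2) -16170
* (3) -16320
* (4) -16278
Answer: 1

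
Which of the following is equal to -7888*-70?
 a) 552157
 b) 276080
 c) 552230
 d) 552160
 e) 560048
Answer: d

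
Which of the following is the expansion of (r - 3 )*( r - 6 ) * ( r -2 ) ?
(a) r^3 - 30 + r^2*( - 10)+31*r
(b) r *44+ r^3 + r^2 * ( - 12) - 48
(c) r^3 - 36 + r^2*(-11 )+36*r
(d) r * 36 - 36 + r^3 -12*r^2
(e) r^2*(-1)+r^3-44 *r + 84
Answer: c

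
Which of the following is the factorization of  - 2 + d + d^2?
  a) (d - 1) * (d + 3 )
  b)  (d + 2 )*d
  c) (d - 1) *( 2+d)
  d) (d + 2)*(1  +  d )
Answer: c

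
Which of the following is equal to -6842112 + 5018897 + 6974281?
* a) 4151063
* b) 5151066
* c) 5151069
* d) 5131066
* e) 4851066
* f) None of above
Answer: b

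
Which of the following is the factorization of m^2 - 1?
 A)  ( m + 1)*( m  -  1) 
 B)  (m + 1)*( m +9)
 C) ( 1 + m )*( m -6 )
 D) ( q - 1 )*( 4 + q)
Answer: A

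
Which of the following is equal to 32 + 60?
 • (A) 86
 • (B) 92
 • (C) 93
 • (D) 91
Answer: B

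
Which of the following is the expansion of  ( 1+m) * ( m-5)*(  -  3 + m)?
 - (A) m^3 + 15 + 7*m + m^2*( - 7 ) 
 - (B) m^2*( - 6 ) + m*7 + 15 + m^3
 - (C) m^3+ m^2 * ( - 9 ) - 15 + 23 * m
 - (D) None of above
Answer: A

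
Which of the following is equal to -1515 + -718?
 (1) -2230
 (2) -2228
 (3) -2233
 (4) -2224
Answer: 3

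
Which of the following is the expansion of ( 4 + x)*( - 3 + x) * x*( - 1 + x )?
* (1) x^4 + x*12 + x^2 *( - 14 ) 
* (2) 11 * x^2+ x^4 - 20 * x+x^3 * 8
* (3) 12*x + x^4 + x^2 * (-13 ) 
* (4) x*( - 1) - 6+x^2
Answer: 3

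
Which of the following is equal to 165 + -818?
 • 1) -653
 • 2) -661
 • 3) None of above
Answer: 1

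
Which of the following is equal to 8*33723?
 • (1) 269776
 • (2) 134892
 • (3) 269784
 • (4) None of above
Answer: 3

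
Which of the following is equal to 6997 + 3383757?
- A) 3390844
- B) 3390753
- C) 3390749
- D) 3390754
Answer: D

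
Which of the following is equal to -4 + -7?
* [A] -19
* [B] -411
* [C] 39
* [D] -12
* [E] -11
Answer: E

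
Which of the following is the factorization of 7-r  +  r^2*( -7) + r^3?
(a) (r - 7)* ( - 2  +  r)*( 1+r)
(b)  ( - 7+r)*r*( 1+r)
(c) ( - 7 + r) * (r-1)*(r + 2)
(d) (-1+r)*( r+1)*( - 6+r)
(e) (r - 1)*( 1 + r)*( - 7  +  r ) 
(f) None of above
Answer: e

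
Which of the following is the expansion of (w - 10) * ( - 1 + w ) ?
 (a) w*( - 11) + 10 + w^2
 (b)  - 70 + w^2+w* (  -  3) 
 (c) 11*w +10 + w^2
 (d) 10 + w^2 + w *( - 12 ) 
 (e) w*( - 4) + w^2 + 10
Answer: a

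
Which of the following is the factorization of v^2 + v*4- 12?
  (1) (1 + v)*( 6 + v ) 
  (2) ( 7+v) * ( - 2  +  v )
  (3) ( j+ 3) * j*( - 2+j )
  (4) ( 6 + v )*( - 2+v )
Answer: 4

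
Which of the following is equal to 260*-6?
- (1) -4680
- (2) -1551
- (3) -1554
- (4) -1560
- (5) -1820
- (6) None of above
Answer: 4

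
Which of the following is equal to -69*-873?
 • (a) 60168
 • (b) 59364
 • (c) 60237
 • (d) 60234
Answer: c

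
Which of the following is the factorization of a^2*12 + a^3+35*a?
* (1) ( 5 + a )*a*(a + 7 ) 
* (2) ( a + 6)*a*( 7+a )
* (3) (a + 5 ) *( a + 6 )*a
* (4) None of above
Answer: 1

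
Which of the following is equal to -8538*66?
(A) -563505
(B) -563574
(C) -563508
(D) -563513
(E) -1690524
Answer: C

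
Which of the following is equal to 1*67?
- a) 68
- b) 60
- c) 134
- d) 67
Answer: d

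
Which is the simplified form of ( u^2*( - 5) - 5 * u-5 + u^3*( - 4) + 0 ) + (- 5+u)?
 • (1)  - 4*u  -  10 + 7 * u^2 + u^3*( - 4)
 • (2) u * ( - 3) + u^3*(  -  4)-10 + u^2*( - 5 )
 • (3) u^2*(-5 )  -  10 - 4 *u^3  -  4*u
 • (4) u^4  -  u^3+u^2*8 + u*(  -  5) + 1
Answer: 3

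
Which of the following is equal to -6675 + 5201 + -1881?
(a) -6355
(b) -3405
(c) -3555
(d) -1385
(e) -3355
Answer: e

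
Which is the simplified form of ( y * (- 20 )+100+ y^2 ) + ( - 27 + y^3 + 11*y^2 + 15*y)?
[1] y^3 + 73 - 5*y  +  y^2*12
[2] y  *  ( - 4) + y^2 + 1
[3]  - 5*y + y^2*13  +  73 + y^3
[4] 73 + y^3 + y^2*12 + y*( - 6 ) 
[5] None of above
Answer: 1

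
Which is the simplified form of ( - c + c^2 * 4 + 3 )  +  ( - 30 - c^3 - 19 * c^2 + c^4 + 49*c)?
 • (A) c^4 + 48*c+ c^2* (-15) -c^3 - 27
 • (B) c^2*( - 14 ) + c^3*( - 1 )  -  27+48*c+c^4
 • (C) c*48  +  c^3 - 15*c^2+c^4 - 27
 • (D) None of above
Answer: A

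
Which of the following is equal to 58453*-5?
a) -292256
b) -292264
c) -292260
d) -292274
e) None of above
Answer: e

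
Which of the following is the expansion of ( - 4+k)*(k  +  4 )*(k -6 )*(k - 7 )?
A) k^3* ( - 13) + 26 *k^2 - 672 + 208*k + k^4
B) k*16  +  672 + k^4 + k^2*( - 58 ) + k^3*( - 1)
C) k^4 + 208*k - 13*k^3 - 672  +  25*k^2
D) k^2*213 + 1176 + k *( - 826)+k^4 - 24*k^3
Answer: A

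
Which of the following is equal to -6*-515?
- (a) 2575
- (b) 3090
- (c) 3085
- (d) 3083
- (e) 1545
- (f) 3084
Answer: b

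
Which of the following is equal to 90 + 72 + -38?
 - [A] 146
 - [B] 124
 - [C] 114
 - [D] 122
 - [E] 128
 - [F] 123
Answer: B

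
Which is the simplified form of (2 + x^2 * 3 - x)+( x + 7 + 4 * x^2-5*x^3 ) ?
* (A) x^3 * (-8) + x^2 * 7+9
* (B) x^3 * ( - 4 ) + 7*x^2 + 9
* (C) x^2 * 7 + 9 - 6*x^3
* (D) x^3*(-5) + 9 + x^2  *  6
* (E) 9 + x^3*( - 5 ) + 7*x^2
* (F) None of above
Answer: E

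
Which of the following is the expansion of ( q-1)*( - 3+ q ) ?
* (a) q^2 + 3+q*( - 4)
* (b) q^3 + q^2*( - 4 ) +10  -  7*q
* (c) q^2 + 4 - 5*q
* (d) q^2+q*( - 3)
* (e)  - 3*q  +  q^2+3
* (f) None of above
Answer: a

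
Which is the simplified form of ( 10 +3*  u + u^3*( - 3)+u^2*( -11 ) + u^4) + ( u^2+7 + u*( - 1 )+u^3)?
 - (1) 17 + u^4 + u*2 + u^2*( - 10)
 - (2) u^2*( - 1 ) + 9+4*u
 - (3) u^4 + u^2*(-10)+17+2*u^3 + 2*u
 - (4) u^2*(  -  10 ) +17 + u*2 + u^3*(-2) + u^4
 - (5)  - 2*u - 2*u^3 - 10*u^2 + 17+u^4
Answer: 4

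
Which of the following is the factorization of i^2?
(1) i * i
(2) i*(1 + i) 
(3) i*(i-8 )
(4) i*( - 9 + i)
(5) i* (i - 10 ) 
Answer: 1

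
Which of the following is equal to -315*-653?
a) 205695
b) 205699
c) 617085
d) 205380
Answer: a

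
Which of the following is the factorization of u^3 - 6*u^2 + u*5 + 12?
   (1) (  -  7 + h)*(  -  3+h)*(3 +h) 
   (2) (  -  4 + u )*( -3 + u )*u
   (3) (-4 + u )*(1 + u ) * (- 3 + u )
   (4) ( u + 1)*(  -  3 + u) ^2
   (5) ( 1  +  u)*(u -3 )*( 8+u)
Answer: 3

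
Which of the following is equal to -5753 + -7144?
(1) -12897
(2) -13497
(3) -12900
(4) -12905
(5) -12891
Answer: 1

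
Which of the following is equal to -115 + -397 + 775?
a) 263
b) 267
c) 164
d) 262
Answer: a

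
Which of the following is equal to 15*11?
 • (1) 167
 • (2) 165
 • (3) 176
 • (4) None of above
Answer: 2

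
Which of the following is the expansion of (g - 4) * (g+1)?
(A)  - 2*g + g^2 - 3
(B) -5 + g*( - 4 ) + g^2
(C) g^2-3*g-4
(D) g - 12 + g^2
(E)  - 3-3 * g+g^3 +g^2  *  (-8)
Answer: C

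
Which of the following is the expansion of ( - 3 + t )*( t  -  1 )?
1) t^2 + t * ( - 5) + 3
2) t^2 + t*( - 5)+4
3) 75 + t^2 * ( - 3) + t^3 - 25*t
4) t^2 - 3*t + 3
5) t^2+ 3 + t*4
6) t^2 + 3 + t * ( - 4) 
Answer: 6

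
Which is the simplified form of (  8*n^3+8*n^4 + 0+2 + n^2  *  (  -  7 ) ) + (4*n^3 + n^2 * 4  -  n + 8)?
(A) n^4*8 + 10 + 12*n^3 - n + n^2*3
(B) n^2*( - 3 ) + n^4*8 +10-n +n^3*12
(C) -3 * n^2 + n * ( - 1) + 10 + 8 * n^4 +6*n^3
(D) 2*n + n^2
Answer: B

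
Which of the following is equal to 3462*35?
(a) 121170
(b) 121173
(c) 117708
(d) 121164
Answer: a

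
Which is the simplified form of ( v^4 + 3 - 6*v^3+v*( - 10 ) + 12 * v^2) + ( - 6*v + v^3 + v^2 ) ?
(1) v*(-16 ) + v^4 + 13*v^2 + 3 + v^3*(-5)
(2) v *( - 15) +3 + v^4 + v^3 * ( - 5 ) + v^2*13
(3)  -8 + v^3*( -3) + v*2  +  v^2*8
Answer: 1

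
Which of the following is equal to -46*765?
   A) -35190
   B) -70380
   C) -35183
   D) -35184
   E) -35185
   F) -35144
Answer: A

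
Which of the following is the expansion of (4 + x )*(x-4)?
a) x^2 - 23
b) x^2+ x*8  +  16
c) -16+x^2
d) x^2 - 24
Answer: c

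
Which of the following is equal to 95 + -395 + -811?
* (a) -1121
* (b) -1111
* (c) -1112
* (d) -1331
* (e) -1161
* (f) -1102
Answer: b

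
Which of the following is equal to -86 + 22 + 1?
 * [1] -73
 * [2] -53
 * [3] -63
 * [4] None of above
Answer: 3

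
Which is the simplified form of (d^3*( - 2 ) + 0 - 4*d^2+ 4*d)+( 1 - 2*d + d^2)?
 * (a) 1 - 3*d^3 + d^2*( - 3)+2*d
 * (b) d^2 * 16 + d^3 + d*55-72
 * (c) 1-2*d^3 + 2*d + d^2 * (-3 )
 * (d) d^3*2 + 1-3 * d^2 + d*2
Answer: c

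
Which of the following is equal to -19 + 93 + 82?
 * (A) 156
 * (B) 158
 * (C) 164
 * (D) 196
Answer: A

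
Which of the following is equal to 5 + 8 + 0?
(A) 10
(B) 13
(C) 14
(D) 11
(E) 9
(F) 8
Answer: B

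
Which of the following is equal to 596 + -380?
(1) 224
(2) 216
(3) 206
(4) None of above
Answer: 2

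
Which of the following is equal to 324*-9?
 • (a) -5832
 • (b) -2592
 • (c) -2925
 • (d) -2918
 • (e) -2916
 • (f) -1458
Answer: e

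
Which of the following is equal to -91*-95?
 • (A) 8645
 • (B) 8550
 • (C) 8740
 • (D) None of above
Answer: A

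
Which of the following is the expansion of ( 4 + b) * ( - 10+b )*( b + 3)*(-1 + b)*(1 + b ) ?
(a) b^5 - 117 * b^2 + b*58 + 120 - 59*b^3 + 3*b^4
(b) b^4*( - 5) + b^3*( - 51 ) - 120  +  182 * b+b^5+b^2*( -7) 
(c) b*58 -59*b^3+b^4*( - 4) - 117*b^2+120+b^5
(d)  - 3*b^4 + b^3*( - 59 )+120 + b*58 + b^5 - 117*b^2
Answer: d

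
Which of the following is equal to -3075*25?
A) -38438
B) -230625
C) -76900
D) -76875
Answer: D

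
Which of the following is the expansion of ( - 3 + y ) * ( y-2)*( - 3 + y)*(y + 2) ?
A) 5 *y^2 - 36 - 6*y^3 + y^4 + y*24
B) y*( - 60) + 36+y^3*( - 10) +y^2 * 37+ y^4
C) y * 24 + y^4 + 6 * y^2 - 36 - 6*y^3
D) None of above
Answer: A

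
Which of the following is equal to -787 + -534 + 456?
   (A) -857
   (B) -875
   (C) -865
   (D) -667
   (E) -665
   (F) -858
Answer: C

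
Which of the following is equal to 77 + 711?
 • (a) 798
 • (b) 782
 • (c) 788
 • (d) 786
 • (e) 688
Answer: c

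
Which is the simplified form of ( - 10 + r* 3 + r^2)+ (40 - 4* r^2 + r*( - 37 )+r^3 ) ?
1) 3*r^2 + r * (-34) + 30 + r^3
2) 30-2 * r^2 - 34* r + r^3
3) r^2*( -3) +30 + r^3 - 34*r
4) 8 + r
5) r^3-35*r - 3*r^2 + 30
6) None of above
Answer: 3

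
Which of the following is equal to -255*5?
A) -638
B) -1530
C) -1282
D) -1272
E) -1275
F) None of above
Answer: E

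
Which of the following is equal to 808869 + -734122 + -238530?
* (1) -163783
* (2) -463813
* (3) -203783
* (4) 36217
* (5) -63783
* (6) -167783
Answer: 1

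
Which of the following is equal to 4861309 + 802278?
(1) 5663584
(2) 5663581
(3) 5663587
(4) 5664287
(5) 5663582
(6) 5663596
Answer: 3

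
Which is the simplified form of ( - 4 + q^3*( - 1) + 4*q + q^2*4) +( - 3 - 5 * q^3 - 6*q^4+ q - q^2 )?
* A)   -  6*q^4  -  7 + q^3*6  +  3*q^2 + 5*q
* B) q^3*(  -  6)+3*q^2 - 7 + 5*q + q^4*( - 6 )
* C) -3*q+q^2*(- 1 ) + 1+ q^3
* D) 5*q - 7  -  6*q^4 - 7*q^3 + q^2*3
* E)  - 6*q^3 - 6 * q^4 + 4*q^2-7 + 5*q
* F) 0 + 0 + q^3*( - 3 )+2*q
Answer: B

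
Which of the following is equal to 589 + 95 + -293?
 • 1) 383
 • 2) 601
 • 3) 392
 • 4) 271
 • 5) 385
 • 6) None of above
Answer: 6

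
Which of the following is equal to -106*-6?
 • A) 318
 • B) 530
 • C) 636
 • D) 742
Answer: C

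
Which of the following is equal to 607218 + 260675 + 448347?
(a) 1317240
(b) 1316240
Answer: b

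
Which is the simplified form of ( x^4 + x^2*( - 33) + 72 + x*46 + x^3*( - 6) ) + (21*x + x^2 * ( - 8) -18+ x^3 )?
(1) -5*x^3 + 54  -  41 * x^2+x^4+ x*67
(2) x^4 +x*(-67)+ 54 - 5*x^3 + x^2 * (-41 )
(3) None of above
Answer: 1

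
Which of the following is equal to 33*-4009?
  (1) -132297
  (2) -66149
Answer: 1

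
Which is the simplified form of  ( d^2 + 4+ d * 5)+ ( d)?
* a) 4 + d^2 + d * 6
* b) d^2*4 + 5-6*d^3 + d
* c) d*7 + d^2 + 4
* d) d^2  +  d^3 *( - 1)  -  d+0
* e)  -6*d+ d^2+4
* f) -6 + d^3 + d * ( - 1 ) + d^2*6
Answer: a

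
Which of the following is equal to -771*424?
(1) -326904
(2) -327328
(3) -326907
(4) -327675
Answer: 1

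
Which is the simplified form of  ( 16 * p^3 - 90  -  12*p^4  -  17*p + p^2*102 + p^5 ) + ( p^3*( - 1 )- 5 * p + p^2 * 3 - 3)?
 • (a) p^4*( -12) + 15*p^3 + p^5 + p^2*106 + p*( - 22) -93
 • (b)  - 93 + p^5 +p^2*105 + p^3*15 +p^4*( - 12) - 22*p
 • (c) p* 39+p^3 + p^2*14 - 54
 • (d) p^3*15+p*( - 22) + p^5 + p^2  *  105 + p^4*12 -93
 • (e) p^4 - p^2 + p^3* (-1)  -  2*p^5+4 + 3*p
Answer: b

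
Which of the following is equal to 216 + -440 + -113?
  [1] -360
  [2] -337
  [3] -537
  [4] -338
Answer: 2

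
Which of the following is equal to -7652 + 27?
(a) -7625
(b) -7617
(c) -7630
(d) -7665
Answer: a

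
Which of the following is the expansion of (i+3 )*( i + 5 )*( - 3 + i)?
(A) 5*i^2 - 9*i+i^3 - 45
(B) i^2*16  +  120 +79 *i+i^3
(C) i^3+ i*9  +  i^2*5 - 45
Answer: A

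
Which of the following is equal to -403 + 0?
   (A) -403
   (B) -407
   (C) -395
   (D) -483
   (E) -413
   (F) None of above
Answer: A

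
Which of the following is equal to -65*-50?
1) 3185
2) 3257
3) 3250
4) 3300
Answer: 3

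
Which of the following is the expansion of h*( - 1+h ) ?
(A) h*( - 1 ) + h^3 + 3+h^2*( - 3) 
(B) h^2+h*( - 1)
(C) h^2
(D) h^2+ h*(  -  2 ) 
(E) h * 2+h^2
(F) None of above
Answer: B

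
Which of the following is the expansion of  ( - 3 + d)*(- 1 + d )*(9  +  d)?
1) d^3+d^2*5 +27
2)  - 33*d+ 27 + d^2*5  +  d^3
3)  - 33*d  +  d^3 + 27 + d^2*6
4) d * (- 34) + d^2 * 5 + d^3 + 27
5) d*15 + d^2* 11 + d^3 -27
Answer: 2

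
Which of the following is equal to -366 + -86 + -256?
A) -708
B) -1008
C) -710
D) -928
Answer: A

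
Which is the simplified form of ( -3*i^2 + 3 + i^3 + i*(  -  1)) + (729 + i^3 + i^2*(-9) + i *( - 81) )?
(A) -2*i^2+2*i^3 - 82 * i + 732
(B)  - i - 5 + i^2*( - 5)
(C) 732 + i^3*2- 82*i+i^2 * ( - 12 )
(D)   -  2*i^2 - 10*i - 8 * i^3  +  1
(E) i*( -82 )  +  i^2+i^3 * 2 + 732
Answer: C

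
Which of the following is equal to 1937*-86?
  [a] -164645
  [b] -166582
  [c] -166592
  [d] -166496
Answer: b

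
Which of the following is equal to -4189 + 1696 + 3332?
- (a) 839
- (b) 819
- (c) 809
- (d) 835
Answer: a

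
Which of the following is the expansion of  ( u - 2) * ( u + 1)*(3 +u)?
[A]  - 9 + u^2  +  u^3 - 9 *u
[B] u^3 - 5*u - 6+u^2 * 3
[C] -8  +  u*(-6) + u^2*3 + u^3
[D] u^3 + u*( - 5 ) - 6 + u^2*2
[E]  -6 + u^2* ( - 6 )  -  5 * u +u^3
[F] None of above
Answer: D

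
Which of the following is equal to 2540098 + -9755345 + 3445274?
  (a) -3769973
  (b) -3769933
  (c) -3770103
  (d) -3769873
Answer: a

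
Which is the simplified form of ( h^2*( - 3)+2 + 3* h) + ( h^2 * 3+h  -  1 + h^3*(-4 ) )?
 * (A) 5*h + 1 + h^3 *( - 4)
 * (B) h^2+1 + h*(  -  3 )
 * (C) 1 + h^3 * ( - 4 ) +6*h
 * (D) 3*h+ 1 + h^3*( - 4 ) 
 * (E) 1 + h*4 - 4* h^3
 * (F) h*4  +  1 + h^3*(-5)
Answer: E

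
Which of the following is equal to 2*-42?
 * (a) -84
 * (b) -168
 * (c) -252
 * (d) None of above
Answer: a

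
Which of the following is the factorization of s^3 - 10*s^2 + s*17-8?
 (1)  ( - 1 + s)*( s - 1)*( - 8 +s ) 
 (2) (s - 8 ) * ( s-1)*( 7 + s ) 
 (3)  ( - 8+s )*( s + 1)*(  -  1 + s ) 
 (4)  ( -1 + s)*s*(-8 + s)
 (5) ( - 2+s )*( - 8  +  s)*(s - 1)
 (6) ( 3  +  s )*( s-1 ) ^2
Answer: 1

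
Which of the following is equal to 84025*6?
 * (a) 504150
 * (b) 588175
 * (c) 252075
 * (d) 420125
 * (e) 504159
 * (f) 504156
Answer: a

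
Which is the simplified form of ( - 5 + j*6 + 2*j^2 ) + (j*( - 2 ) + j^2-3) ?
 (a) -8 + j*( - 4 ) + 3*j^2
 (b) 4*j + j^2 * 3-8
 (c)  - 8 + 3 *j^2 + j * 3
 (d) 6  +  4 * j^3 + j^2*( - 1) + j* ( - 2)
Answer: b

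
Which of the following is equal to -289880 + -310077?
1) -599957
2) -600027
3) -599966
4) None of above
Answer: 1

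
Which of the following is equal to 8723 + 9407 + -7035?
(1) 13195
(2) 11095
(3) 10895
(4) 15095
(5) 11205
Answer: 2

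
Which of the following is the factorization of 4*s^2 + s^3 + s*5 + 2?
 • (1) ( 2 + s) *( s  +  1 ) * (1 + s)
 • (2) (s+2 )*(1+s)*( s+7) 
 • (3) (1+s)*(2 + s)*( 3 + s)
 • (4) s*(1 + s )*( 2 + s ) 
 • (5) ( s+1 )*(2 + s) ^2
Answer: 1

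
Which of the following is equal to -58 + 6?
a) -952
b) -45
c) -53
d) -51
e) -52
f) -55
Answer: e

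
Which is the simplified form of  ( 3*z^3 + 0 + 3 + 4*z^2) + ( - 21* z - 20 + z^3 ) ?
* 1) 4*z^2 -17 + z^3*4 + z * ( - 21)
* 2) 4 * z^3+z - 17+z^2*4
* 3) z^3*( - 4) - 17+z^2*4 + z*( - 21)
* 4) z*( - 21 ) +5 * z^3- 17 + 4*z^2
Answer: 1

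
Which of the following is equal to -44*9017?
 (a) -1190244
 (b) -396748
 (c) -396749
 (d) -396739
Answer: b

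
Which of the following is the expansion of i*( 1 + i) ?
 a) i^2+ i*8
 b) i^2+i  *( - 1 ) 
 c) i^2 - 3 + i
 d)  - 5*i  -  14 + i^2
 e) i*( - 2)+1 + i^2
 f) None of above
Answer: f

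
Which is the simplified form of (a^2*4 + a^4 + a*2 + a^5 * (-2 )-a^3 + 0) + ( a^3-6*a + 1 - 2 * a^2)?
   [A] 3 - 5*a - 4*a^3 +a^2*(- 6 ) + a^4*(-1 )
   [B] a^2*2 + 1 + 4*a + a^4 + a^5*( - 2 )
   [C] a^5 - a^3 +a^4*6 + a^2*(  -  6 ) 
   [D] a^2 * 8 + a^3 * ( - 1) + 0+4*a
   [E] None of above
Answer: E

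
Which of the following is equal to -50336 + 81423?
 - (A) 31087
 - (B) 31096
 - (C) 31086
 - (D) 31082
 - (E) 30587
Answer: A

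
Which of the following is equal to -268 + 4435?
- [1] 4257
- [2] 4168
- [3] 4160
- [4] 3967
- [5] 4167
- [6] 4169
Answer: 5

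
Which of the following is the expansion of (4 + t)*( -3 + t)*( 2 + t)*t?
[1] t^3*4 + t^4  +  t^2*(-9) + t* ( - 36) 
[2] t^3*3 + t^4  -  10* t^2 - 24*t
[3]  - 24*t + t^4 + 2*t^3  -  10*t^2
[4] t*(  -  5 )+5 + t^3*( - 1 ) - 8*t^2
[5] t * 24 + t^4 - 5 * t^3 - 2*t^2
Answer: 2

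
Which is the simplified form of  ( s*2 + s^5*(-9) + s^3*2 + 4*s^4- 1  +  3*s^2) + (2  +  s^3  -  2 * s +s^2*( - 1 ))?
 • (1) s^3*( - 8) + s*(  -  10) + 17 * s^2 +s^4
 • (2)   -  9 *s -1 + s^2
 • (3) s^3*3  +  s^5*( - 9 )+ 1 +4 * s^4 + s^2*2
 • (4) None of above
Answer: 3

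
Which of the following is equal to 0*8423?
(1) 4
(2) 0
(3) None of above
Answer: 2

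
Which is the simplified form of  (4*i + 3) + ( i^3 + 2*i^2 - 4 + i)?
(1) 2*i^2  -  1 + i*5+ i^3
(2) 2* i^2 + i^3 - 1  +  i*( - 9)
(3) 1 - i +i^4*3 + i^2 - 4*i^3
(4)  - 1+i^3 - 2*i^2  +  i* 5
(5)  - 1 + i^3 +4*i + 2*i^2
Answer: 1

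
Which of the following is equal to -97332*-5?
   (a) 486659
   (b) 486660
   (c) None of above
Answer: b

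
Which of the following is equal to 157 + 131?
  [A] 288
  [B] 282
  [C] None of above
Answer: A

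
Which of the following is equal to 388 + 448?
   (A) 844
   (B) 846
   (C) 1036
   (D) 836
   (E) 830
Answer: D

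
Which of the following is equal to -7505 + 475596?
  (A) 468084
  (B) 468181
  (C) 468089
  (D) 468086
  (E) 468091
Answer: E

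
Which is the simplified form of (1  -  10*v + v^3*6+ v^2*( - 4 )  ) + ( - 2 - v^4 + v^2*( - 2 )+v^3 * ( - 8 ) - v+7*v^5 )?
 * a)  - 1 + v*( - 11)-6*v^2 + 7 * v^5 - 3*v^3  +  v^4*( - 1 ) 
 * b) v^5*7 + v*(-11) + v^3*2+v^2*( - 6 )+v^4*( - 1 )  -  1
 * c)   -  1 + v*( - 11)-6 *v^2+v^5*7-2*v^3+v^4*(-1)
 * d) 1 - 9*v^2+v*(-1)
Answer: c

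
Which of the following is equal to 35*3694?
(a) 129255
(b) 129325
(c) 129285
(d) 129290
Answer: d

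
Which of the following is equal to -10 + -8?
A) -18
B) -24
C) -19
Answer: A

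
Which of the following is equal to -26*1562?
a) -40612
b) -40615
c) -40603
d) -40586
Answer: a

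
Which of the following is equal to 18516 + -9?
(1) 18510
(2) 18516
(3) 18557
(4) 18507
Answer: 4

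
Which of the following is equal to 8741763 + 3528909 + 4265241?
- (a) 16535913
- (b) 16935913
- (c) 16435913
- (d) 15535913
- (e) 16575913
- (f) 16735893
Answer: a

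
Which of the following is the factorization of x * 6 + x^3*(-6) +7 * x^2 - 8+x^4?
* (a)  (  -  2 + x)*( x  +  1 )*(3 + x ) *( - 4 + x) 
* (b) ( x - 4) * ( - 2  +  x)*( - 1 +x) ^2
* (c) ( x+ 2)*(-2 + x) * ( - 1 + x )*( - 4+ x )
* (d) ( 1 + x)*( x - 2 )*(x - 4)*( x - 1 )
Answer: d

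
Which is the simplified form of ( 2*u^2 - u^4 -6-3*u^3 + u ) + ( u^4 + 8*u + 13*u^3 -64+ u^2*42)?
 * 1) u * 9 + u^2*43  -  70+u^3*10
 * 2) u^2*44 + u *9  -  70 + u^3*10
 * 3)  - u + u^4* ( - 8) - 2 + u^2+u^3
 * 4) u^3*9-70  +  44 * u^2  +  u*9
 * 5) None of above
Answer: 2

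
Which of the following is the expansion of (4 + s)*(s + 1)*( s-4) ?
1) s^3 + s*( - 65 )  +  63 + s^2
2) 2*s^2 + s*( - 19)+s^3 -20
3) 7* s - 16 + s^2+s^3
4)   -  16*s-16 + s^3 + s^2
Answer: 4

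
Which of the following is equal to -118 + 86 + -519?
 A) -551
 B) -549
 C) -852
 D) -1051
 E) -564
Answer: A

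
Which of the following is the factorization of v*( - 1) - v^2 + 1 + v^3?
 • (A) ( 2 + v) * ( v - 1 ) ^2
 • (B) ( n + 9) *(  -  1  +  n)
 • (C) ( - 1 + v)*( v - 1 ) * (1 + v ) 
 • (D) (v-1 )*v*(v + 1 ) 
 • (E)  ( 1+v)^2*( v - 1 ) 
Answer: C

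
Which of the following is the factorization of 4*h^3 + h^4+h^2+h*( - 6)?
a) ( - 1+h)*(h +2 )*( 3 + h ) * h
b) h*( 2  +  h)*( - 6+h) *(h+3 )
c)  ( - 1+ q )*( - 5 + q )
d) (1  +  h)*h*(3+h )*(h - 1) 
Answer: a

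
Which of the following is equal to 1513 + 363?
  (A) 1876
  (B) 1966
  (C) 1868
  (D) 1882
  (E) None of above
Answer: A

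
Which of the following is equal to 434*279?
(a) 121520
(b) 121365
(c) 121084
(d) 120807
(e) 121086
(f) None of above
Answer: e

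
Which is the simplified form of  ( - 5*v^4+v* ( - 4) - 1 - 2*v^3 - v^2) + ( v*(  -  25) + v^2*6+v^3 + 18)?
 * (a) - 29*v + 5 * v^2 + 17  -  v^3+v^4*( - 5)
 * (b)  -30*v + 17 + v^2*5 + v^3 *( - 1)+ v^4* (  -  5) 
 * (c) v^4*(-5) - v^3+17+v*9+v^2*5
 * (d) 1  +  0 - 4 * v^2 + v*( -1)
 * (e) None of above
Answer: a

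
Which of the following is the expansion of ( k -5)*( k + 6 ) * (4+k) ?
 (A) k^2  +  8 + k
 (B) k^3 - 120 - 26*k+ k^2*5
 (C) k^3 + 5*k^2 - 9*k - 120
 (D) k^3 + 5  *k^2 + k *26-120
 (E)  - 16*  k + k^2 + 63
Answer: B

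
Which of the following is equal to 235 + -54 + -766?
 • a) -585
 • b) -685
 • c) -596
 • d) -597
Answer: a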